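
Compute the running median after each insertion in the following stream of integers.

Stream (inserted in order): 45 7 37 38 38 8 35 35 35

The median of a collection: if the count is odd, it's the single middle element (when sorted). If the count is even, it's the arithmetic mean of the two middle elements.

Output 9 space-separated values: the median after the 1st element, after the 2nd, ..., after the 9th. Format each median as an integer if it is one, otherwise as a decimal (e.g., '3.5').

Step 1: insert 45 -> lo=[45] (size 1, max 45) hi=[] (size 0) -> median=45
Step 2: insert 7 -> lo=[7] (size 1, max 7) hi=[45] (size 1, min 45) -> median=26
Step 3: insert 37 -> lo=[7, 37] (size 2, max 37) hi=[45] (size 1, min 45) -> median=37
Step 4: insert 38 -> lo=[7, 37] (size 2, max 37) hi=[38, 45] (size 2, min 38) -> median=37.5
Step 5: insert 38 -> lo=[7, 37, 38] (size 3, max 38) hi=[38, 45] (size 2, min 38) -> median=38
Step 6: insert 8 -> lo=[7, 8, 37] (size 3, max 37) hi=[38, 38, 45] (size 3, min 38) -> median=37.5
Step 7: insert 35 -> lo=[7, 8, 35, 37] (size 4, max 37) hi=[38, 38, 45] (size 3, min 38) -> median=37
Step 8: insert 35 -> lo=[7, 8, 35, 35] (size 4, max 35) hi=[37, 38, 38, 45] (size 4, min 37) -> median=36
Step 9: insert 35 -> lo=[7, 8, 35, 35, 35] (size 5, max 35) hi=[37, 38, 38, 45] (size 4, min 37) -> median=35

Answer: 45 26 37 37.5 38 37.5 37 36 35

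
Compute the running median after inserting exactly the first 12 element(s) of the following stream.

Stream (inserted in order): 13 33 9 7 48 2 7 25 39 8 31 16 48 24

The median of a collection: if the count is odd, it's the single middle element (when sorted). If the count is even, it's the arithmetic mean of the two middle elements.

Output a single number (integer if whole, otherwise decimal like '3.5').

Step 1: insert 13 -> lo=[13] (size 1, max 13) hi=[] (size 0) -> median=13
Step 2: insert 33 -> lo=[13] (size 1, max 13) hi=[33] (size 1, min 33) -> median=23
Step 3: insert 9 -> lo=[9, 13] (size 2, max 13) hi=[33] (size 1, min 33) -> median=13
Step 4: insert 7 -> lo=[7, 9] (size 2, max 9) hi=[13, 33] (size 2, min 13) -> median=11
Step 5: insert 48 -> lo=[7, 9, 13] (size 3, max 13) hi=[33, 48] (size 2, min 33) -> median=13
Step 6: insert 2 -> lo=[2, 7, 9] (size 3, max 9) hi=[13, 33, 48] (size 3, min 13) -> median=11
Step 7: insert 7 -> lo=[2, 7, 7, 9] (size 4, max 9) hi=[13, 33, 48] (size 3, min 13) -> median=9
Step 8: insert 25 -> lo=[2, 7, 7, 9] (size 4, max 9) hi=[13, 25, 33, 48] (size 4, min 13) -> median=11
Step 9: insert 39 -> lo=[2, 7, 7, 9, 13] (size 5, max 13) hi=[25, 33, 39, 48] (size 4, min 25) -> median=13
Step 10: insert 8 -> lo=[2, 7, 7, 8, 9] (size 5, max 9) hi=[13, 25, 33, 39, 48] (size 5, min 13) -> median=11
Step 11: insert 31 -> lo=[2, 7, 7, 8, 9, 13] (size 6, max 13) hi=[25, 31, 33, 39, 48] (size 5, min 25) -> median=13
Step 12: insert 16 -> lo=[2, 7, 7, 8, 9, 13] (size 6, max 13) hi=[16, 25, 31, 33, 39, 48] (size 6, min 16) -> median=14.5

Answer: 14.5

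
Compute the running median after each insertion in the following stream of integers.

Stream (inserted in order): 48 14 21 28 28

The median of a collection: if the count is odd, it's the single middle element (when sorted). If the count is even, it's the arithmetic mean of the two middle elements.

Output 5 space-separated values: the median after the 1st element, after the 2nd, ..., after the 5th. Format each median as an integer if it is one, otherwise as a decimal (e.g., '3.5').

Answer: 48 31 21 24.5 28

Derivation:
Step 1: insert 48 -> lo=[48] (size 1, max 48) hi=[] (size 0) -> median=48
Step 2: insert 14 -> lo=[14] (size 1, max 14) hi=[48] (size 1, min 48) -> median=31
Step 3: insert 21 -> lo=[14, 21] (size 2, max 21) hi=[48] (size 1, min 48) -> median=21
Step 4: insert 28 -> lo=[14, 21] (size 2, max 21) hi=[28, 48] (size 2, min 28) -> median=24.5
Step 5: insert 28 -> lo=[14, 21, 28] (size 3, max 28) hi=[28, 48] (size 2, min 28) -> median=28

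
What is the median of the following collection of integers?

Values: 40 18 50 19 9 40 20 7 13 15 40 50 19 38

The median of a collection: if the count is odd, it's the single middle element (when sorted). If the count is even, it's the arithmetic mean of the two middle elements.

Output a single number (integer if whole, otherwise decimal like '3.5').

Answer: 19.5

Derivation:
Step 1: insert 40 -> lo=[40] (size 1, max 40) hi=[] (size 0) -> median=40
Step 2: insert 18 -> lo=[18] (size 1, max 18) hi=[40] (size 1, min 40) -> median=29
Step 3: insert 50 -> lo=[18, 40] (size 2, max 40) hi=[50] (size 1, min 50) -> median=40
Step 4: insert 19 -> lo=[18, 19] (size 2, max 19) hi=[40, 50] (size 2, min 40) -> median=29.5
Step 5: insert 9 -> lo=[9, 18, 19] (size 3, max 19) hi=[40, 50] (size 2, min 40) -> median=19
Step 6: insert 40 -> lo=[9, 18, 19] (size 3, max 19) hi=[40, 40, 50] (size 3, min 40) -> median=29.5
Step 7: insert 20 -> lo=[9, 18, 19, 20] (size 4, max 20) hi=[40, 40, 50] (size 3, min 40) -> median=20
Step 8: insert 7 -> lo=[7, 9, 18, 19] (size 4, max 19) hi=[20, 40, 40, 50] (size 4, min 20) -> median=19.5
Step 9: insert 13 -> lo=[7, 9, 13, 18, 19] (size 5, max 19) hi=[20, 40, 40, 50] (size 4, min 20) -> median=19
Step 10: insert 15 -> lo=[7, 9, 13, 15, 18] (size 5, max 18) hi=[19, 20, 40, 40, 50] (size 5, min 19) -> median=18.5
Step 11: insert 40 -> lo=[7, 9, 13, 15, 18, 19] (size 6, max 19) hi=[20, 40, 40, 40, 50] (size 5, min 20) -> median=19
Step 12: insert 50 -> lo=[7, 9, 13, 15, 18, 19] (size 6, max 19) hi=[20, 40, 40, 40, 50, 50] (size 6, min 20) -> median=19.5
Step 13: insert 19 -> lo=[7, 9, 13, 15, 18, 19, 19] (size 7, max 19) hi=[20, 40, 40, 40, 50, 50] (size 6, min 20) -> median=19
Step 14: insert 38 -> lo=[7, 9, 13, 15, 18, 19, 19] (size 7, max 19) hi=[20, 38, 40, 40, 40, 50, 50] (size 7, min 20) -> median=19.5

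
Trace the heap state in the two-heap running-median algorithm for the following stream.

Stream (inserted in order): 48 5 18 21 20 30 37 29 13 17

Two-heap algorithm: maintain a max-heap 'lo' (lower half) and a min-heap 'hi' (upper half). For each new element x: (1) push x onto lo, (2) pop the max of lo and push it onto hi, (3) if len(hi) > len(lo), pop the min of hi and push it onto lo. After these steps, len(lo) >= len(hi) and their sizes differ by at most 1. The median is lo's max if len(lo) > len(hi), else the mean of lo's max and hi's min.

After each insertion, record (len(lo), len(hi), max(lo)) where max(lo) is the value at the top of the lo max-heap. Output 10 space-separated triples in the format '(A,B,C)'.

Answer: (1,0,48) (1,1,5) (2,1,18) (2,2,18) (3,2,20) (3,3,20) (4,3,21) (4,4,21) (5,4,21) (5,5,20)

Derivation:
Step 1: insert 48 -> lo=[48] hi=[] -> (len(lo)=1, len(hi)=0, max(lo)=48)
Step 2: insert 5 -> lo=[5] hi=[48] -> (len(lo)=1, len(hi)=1, max(lo)=5)
Step 3: insert 18 -> lo=[5, 18] hi=[48] -> (len(lo)=2, len(hi)=1, max(lo)=18)
Step 4: insert 21 -> lo=[5, 18] hi=[21, 48] -> (len(lo)=2, len(hi)=2, max(lo)=18)
Step 5: insert 20 -> lo=[5, 18, 20] hi=[21, 48] -> (len(lo)=3, len(hi)=2, max(lo)=20)
Step 6: insert 30 -> lo=[5, 18, 20] hi=[21, 30, 48] -> (len(lo)=3, len(hi)=3, max(lo)=20)
Step 7: insert 37 -> lo=[5, 18, 20, 21] hi=[30, 37, 48] -> (len(lo)=4, len(hi)=3, max(lo)=21)
Step 8: insert 29 -> lo=[5, 18, 20, 21] hi=[29, 30, 37, 48] -> (len(lo)=4, len(hi)=4, max(lo)=21)
Step 9: insert 13 -> lo=[5, 13, 18, 20, 21] hi=[29, 30, 37, 48] -> (len(lo)=5, len(hi)=4, max(lo)=21)
Step 10: insert 17 -> lo=[5, 13, 17, 18, 20] hi=[21, 29, 30, 37, 48] -> (len(lo)=5, len(hi)=5, max(lo)=20)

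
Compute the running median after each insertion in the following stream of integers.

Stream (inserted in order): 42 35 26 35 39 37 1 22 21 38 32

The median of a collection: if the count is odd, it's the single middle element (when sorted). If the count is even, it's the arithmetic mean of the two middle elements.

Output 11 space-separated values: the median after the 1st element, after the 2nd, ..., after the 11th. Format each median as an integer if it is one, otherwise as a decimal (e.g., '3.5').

Step 1: insert 42 -> lo=[42] (size 1, max 42) hi=[] (size 0) -> median=42
Step 2: insert 35 -> lo=[35] (size 1, max 35) hi=[42] (size 1, min 42) -> median=38.5
Step 3: insert 26 -> lo=[26, 35] (size 2, max 35) hi=[42] (size 1, min 42) -> median=35
Step 4: insert 35 -> lo=[26, 35] (size 2, max 35) hi=[35, 42] (size 2, min 35) -> median=35
Step 5: insert 39 -> lo=[26, 35, 35] (size 3, max 35) hi=[39, 42] (size 2, min 39) -> median=35
Step 6: insert 37 -> lo=[26, 35, 35] (size 3, max 35) hi=[37, 39, 42] (size 3, min 37) -> median=36
Step 7: insert 1 -> lo=[1, 26, 35, 35] (size 4, max 35) hi=[37, 39, 42] (size 3, min 37) -> median=35
Step 8: insert 22 -> lo=[1, 22, 26, 35] (size 4, max 35) hi=[35, 37, 39, 42] (size 4, min 35) -> median=35
Step 9: insert 21 -> lo=[1, 21, 22, 26, 35] (size 5, max 35) hi=[35, 37, 39, 42] (size 4, min 35) -> median=35
Step 10: insert 38 -> lo=[1, 21, 22, 26, 35] (size 5, max 35) hi=[35, 37, 38, 39, 42] (size 5, min 35) -> median=35
Step 11: insert 32 -> lo=[1, 21, 22, 26, 32, 35] (size 6, max 35) hi=[35, 37, 38, 39, 42] (size 5, min 35) -> median=35

Answer: 42 38.5 35 35 35 36 35 35 35 35 35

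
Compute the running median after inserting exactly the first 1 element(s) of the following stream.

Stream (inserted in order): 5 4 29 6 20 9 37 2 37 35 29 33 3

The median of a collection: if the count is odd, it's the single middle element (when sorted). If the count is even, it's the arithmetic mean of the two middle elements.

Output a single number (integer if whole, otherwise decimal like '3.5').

Step 1: insert 5 -> lo=[5] (size 1, max 5) hi=[] (size 0) -> median=5

Answer: 5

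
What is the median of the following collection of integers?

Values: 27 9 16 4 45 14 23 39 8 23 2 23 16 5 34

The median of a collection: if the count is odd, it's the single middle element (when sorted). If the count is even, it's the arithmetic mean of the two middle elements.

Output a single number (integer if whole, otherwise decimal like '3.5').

Answer: 16

Derivation:
Step 1: insert 27 -> lo=[27] (size 1, max 27) hi=[] (size 0) -> median=27
Step 2: insert 9 -> lo=[9] (size 1, max 9) hi=[27] (size 1, min 27) -> median=18
Step 3: insert 16 -> lo=[9, 16] (size 2, max 16) hi=[27] (size 1, min 27) -> median=16
Step 4: insert 4 -> lo=[4, 9] (size 2, max 9) hi=[16, 27] (size 2, min 16) -> median=12.5
Step 5: insert 45 -> lo=[4, 9, 16] (size 3, max 16) hi=[27, 45] (size 2, min 27) -> median=16
Step 6: insert 14 -> lo=[4, 9, 14] (size 3, max 14) hi=[16, 27, 45] (size 3, min 16) -> median=15
Step 7: insert 23 -> lo=[4, 9, 14, 16] (size 4, max 16) hi=[23, 27, 45] (size 3, min 23) -> median=16
Step 8: insert 39 -> lo=[4, 9, 14, 16] (size 4, max 16) hi=[23, 27, 39, 45] (size 4, min 23) -> median=19.5
Step 9: insert 8 -> lo=[4, 8, 9, 14, 16] (size 5, max 16) hi=[23, 27, 39, 45] (size 4, min 23) -> median=16
Step 10: insert 23 -> lo=[4, 8, 9, 14, 16] (size 5, max 16) hi=[23, 23, 27, 39, 45] (size 5, min 23) -> median=19.5
Step 11: insert 2 -> lo=[2, 4, 8, 9, 14, 16] (size 6, max 16) hi=[23, 23, 27, 39, 45] (size 5, min 23) -> median=16
Step 12: insert 23 -> lo=[2, 4, 8, 9, 14, 16] (size 6, max 16) hi=[23, 23, 23, 27, 39, 45] (size 6, min 23) -> median=19.5
Step 13: insert 16 -> lo=[2, 4, 8, 9, 14, 16, 16] (size 7, max 16) hi=[23, 23, 23, 27, 39, 45] (size 6, min 23) -> median=16
Step 14: insert 5 -> lo=[2, 4, 5, 8, 9, 14, 16] (size 7, max 16) hi=[16, 23, 23, 23, 27, 39, 45] (size 7, min 16) -> median=16
Step 15: insert 34 -> lo=[2, 4, 5, 8, 9, 14, 16, 16] (size 8, max 16) hi=[23, 23, 23, 27, 34, 39, 45] (size 7, min 23) -> median=16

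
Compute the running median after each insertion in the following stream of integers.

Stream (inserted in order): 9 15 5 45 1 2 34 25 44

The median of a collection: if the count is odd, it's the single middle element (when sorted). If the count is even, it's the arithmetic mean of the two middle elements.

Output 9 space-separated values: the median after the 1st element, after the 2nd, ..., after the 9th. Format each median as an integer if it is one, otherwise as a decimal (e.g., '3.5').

Answer: 9 12 9 12 9 7 9 12 15

Derivation:
Step 1: insert 9 -> lo=[9] (size 1, max 9) hi=[] (size 0) -> median=9
Step 2: insert 15 -> lo=[9] (size 1, max 9) hi=[15] (size 1, min 15) -> median=12
Step 3: insert 5 -> lo=[5, 9] (size 2, max 9) hi=[15] (size 1, min 15) -> median=9
Step 4: insert 45 -> lo=[5, 9] (size 2, max 9) hi=[15, 45] (size 2, min 15) -> median=12
Step 5: insert 1 -> lo=[1, 5, 9] (size 3, max 9) hi=[15, 45] (size 2, min 15) -> median=9
Step 6: insert 2 -> lo=[1, 2, 5] (size 3, max 5) hi=[9, 15, 45] (size 3, min 9) -> median=7
Step 7: insert 34 -> lo=[1, 2, 5, 9] (size 4, max 9) hi=[15, 34, 45] (size 3, min 15) -> median=9
Step 8: insert 25 -> lo=[1, 2, 5, 9] (size 4, max 9) hi=[15, 25, 34, 45] (size 4, min 15) -> median=12
Step 9: insert 44 -> lo=[1, 2, 5, 9, 15] (size 5, max 15) hi=[25, 34, 44, 45] (size 4, min 25) -> median=15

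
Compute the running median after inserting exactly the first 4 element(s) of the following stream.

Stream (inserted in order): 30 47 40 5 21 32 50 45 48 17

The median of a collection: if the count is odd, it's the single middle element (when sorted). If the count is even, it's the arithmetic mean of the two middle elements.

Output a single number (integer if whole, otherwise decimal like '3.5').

Step 1: insert 30 -> lo=[30] (size 1, max 30) hi=[] (size 0) -> median=30
Step 2: insert 47 -> lo=[30] (size 1, max 30) hi=[47] (size 1, min 47) -> median=38.5
Step 3: insert 40 -> lo=[30, 40] (size 2, max 40) hi=[47] (size 1, min 47) -> median=40
Step 4: insert 5 -> lo=[5, 30] (size 2, max 30) hi=[40, 47] (size 2, min 40) -> median=35

Answer: 35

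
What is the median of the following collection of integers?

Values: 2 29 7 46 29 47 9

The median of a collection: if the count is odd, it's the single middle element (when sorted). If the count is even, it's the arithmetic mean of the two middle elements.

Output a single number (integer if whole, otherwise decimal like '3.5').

Answer: 29

Derivation:
Step 1: insert 2 -> lo=[2] (size 1, max 2) hi=[] (size 0) -> median=2
Step 2: insert 29 -> lo=[2] (size 1, max 2) hi=[29] (size 1, min 29) -> median=15.5
Step 3: insert 7 -> lo=[2, 7] (size 2, max 7) hi=[29] (size 1, min 29) -> median=7
Step 4: insert 46 -> lo=[2, 7] (size 2, max 7) hi=[29, 46] (size 2, min 29) -> median=18
Step 5: insert 29 -> lo=[2, 7, 29] (size 3, max 29) hi=[29, 46] (size 2, min 29) -> median=29
Step 6: insert 47 -> lo=[2, 7, 29] (size 3, max 29) hi=[29, 46, 47] (size 3, min 29) -> median=29
Step 7: insert 9 -> lo=[2, 7, 9, 29] (size 4, max 29) hi=[29, 46, 47] (size 3, min 29) -> median=29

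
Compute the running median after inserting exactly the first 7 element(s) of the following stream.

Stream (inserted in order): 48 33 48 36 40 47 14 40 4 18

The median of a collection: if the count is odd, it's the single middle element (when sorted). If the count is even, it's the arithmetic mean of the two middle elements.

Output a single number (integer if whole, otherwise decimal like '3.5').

Step 1: insert 48 -> lo=[48] (size 1, max 48) hi=[] (size 0) -> median=48
Step 2: insert 33 -> lo=[33] (size 1, max 33) hi=[48] (size 1, min 48) -> median=40.5
Step 3: insert 48 -> lo=[33, 48] (size 2, max 48) hi=[48] (size 1, min 48) -> median=48
Step 4: insert 36 -> lo=[33, 36] (size 2, max 36) hi=[48, 48] (size 2, min 48) -> median=42
Step 5: insert 40 -> lo=[33, 36, 40] (size 3, max 40) hi=[48, 48] (size 2, min 48) -> median=40
Step 6: insert 47 -> lo=[33, 36, 40] (size 3, max 40) hi=[47, 48, 48] (size 3, min 47) -> median=43.5
Step 7: insert 14 -> lo=[14, 33, 36, 40] (size 4, max 40) hi=[47, 48, 48] (size 3, min 47) -> median=40

Answer: 40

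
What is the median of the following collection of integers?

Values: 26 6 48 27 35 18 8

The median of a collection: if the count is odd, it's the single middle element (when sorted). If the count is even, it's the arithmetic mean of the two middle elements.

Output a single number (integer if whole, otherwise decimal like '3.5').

Step 1: insert 26 -> lo=[26] (size 1, max 26) hi=[] (size 0) -> median=26
Step 2: insert 6 -> lo=[6] (size 1, max 6) hi=[26] (size 1, min 26) -> median=16
Step 3: insert 48 -> lo=[6, 26] (size 2, max 26) hi=[48] (size 1, min 48) -> median=26
Step 4: insert 27 -> lo=[6, 26] (size 2, max 26) hi=[27, 48] (size 2, min 27) -> median=26.5
Step 5: insert 35 -> lo=[6, 26, 27] (size 3, max 27) hi=[35, 48] (size 2, min 35) -> median=27
Step 6: insert 18 -> lo=[6, 18, 26] (size 3, max 26) hi=[27, 35, 48] (size 3, min 27) -> median=26.5
Step 7: insert 8 -> lo=[6, 8, 18, 26] (size 4, max 26) hi=[27, 35, 48] (size 3, min 27) -> median=26

Answer: 26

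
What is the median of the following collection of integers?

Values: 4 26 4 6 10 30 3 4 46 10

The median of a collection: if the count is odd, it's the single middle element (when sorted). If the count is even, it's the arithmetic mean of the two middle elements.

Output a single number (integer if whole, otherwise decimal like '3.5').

Answer: 8

Derivation:
Step 1: insert 4 -> lo=[4] (size 1, max 4) hi=[] (size 0) -> median=4
Step 2: insert 26 -> lo=[4] (size 1, max 4) hi=[26] (size 1, min 26) -> median=15
Step 3: insert 4 -> lo=[4, 4] (size 2, max 4) hi=[26] (size 1, min 26) -> median=4
Step 4: insert 6 -> lo=[4, 4] (size 2, max 4) hi=[6, 26] (size 2, min 6) -> median=5
Step 5: insert 10 -> lo=[4, 4, 6] (size 3, max 6) hi=[10, 26] (size 2, min 10) -> median=6
Step 6: insert 30 -> lo=[4, 4, 6] (size 3, max 6) hi=[10, 26, 30] (size 3, min 10) -> median=8
Step 7: insert 3 -> lo=[3, 4, 4, 6] (size 4, max 6) hi=[10, 26, 30] (size 3, min 10) -> median=6
Step 8: insert 4 -> lo=[3, 4, 4, 4] (size 4, max 4) hi=[6, 10, 26, 30] (size 4, min 6) -> median=5
Step 9: insert 46 -> lo=[3, 4, 4, 4, 6] (size 5, max 6) hi=[10, 26, 30, 46] (size 4, min 10) -> median=6
Step 10: insert 10 -> lo=[3, 4, 4, 4, 6] (size 5, max 6) hi=[10, 10, 26, 30, 46] (size 5, min 10) -> median=8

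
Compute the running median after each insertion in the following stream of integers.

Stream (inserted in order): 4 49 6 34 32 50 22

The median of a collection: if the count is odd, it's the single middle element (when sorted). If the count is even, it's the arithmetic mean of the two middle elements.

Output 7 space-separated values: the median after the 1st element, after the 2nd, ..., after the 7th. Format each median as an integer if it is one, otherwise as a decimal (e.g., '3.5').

Answer: 4 26.5 6 20 32 33 32

Derivation:
Step 1: insert 4 -> lo=[4] (size 1, max 4) hi=[] (size 0) -> median=4
Step 2: insert 49 -> lo=[4] (size 1, max 4) hi=[49] (size 1, min 49) -> median=26.5
Step 3: insert 6 -> lo=[4, 6] (size 2, max 6) hi=[49] (size 1, min 49) -> median=6
Step 4: insert 34 -> lo=[4, 6] (size 2, max 6) hi=[34, 49] (size 2, min 34) -> median=20
Step 5: insert 32 -> lo=[4, 6, 32] (size 3, max 32) hi=[34, 49] (size 2, min 34) -> median=32
Step 6: insert 50 -> lo=[4, 6, 32] (size 3, max 32) hi=[34, 49, 50] (size 3, min 34) -> median=33
Step 7: insert 22 -> lo=[4, 6, 22, 32] (size 4, max 32) hi=[34, 49, 50] (size 3, min 34) -> median=32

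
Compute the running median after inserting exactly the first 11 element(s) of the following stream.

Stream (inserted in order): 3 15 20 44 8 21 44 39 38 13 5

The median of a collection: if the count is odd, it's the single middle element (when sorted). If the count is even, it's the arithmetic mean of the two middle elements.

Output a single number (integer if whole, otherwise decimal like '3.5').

Answer: 20

Derivation:
Step 1: insert 3 -> lo=[3] (size 1, max 3) hi=[] (size 0) -> median=3
Step 2: insert 15 -> lo=[3] (size 1, max 3) hi=[15] (size 1, min 15) -> median=9
Step 3: insert 20 -> lo=[3, 15] (size 2, max 15) hi=[20] (size 1, min 20) -> median=15
Step 4: insert 44 -> lo=[3, 15] (size 2, max 15) hi=[20, 44] (size 2, min 20) -> median=17.5
Step 5: insert 8 -> lo=[3, 8, 15] (size 3, max 15) hi=[20, 44] (size 2, min 20) -> median=15
Step 6: insert 21 -> lo=[3, 8, 15] (size 3, max 15) hi=[20, 21, 44] (size 3, min 20) -> median=17.5
Step 7: insert 44 -> lo=[3, 8, 15, 20] (size 4, max 20) hi=[21, 44, 44] (size 3, min 21) -> median=20
Step 8: insert 39 -> lo=[3, 8, 15, 20] (size 4, max 20) hi=[21, 39, 44, 44] (size 4, min 21) -> median=20.5
Step 9: insert 38 -> lo=[3, 8, 15, 20, 21] (size 5, max 21) hi=[38, 39, 44, 44] (size 4, min 38) -> median=21
Step 10: insert 13 -> lo=[3, 8, 13, 15, 20] (size 5, max 20) hi=[21, 38, 39, 44, 44] (size 5, min 21) -> median=20.5
Step 11: insert 5 -> lo=[3, 5, 8, 13, 15, 20] (size 6, max 20) hi=[21, 38, 39, 44, 44] (size 5, min 21) -> median=20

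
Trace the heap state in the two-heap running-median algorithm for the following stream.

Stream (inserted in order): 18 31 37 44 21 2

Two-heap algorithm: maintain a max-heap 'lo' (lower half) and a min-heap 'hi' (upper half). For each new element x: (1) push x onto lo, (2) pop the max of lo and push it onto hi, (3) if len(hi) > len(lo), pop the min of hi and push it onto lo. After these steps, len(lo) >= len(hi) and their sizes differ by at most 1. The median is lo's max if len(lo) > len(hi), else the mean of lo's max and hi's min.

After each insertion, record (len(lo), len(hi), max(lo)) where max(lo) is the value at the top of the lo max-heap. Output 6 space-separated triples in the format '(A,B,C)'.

Answer: (1,0,18) (1,1,18) (2,1,31) (2,2,31) (3,2,31) (3,3,21)

Derivation:
Step 1: insert 18 -> lo=[18] hi=[] -> (len(lo)=1, len(hi)=0, max(lo)=18)
Step 2: insert 31 -> lo=[18] hi=[31] -> (len(lo)=1, len(hi)=1, max(lo)=18)
Step 3: insert 37 -> lo=[18, 31] hi=[37] -> (len(lo)=2, len(hi)=1, max(lo)=31)
Step 4: insert 44 -> lo=[18, 31] hi=[37, 44] -> (len(lo)=2, len(hi)=2, max(lo)=31)
Step 5: insert 21 -> lo=[18, 21, 31] hi=[37, 44] -> (len(lo)=3, len(hi)=2, max(lo)=31)
Step 6: insert 2 -> lo=[2, 18, 21] hi=[31, 37, 44] -> (len(lo)=3, len(hi)=3, max(lo)=21)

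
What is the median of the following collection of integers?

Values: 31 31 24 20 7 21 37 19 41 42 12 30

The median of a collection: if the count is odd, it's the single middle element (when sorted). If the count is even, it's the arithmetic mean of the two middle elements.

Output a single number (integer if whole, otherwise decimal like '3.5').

Step 1: insert 31 -> lo=[31] (size 1, max 31) hi=[] (size 0) -> median=31
Step 2: insert 31 -> lo=[31] (size 1, max 31) hi=[31] (size 1, min 31) -> median=31
Step 3: insert 24 -> lo=[24, 31] (size 2, max 31) hi=[31] (size 1, min 31) -> median=31
Step 4: insert 20 -> lo=[20, 24] (size 2, max 24) hi=[31, 31] (size 2, min 31) -> median=27.5
Step 5: insert 7 -> lo=[7, 20, 24] (size 3, max 24) hi=[31, 31] (size 2, min 31) -> median=24
Step 6: insert 21 -> lo=[7, 20, 21] (size 3, max 21) hi=[24, 31, 31] (size 3, min 24) -> median=22.5
Step 7: insert 37 -> lo=[7, 20, 21, 24] (size 4, max 24) hi=[31, 31, 37] (size 3, min 31) -> median=24
Step 8: insert 19 -> lo=[7, 19, 20, 21] (size 4, max 21) hi=[24, 31, 31, 37] (size 4, min 24) -> median=22.5
Step 9: insert 41 -> lo=[7, 19, 20, 21, 24] (size 5, max 24) hi=[31, 31, 37, 41] (size 4, min 31) -> median=24
Step 10: insert 42 -> lo=[7, 19, 20, 21, 24] (size 5, max 24) hi=[31, 31, 37, 41, 42] (size 5, min 31) -> median=27.5
Step 11: insert 12 -> lo=[7, 12, 19, 20, 21, 24] (size 6, max 24) hi=[31, 31, 37, 41, 42] (size 5, min 31) -> median=24
Step 12: insert 30 -> lo=[7, 12, 19, 20, 21, 24] (size 6, max 24) hi=[30, 31, 31, 37, 41, 42] (size 6, min 30) -> median=27

Answer: 27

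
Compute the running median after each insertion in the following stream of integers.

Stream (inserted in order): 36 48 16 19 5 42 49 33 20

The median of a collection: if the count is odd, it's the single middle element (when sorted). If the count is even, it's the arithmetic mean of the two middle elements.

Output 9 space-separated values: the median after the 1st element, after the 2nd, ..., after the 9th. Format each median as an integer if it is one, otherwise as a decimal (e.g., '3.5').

Answer: 36 42 36 27.5 19 27.5 36 34.5 33

Derivation:
Step 1: insert 36 -> lo=[36] (size 1, max 36) hi=[] (size 0) -> median=36
Step 2: insert 48 -> lo=[36] (size 1, max 36) hi=[48] (size 1, min 48) -> median=42
Step 3: insert 16 -> lo=[16, 36] (size 2, max 36) hi=[48] (size 1, min 48) -> median=36
Step 4: insert 19 -> lo=[16, 19] (size 2, max 19) hi=[36, 48] (size 2, min 36) -> median=27.5
Step 5: insert 5 -> lo=[5, 16, 19] (size 3, max 19) hi=[36, 48] (size 2, min 36) -> median=19
Step 6: insert 42 -> lo=[5, 16, 19] (size 3, max 19) hi=[36, 42, 48] (size 3, min 36) -> median=27.5
Step 7: insert 49 -> lo=[5, 16, 19, 36] (size 4, max 36) hi=[42, 48, 49] (size 3, min 42) -> median=36
Step 8: insert 33 -> lo=[5, 16, 19, 33] (size 4, max 33) hi=[36, 42, 48, 49] (size 4, min 36) -> median=34.5
Step 9: insert 20 -> lo=[5, 16, 19, 20, 33] (size 5, max 33) hi=[36, 42, 48, 49] (size 4, min 36) -> median=33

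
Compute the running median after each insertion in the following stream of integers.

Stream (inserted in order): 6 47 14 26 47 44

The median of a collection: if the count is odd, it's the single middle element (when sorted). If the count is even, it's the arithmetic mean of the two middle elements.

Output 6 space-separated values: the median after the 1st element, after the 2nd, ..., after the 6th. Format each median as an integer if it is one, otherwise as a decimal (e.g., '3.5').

Step 1: insert 6 -> lo=[6] (size 1, max 6) hi=[] (size 0) -> median=6
Step 2: insert 47 -> lo=[6] (size 1, max 6) hi=[47] (size 1, min 47) -> median=26.5
Step 3: insert 14 -> lo=[6, 14] (size 2, max 14) hi=[47] (size 1, min 47) -> median=14
Step 4: insert 26 -> lo=[6, 14] (size 2, max 14) hi=[26, 47] (size 2, min 26) -> median=20
Step 5: insert 47 -> lo=[6, 14, 26] (size 3, max 26) hi=[47, 47] (size 2, min 47) -> median=26
Step 6: insert 44 -> lo=[6, 14, 26] (size 3, max 26) hi=[44, 47, 47] (size 3, min 44) -> median=35

Answer: 6 26.5 14 20 26 35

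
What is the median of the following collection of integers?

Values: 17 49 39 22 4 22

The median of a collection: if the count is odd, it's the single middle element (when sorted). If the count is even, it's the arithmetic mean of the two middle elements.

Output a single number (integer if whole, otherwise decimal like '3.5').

Answer: 22

Derivation:
Step 1: insert 17 -> lo=[17] (size 1, max 17) hi=[] (size 0) -> median=17
Step 2: insert 49 -> lo=[17] (size 1, max 17) hi=[49] (size 1, min 49) -> median=33
Step 3: insert 39 -> lo=[17, 39] (size 2, max 39) hi=[49] (size 1, min 49) -> median=39
Step 4: insert 22 -> lo=[17, 22] (size 2, max 22) hi=[39, 49] (size 2, min 39) -> median=30.5
Step 5: insert 4 -> lo=[4, 17, 22] (size 3, max 22) hi=[39, 49] (size 2, min 39) -> median=22
Step 6: insert 22 -> lo=[4, 17, 22] (size 3, max 22) hi=[22, 39, 49] (size 3, min 22) -> median=22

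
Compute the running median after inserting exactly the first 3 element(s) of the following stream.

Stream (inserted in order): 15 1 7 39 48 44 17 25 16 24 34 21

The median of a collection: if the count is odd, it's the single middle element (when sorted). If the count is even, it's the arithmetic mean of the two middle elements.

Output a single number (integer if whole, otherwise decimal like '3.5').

Step 1: insert 15 -> lo=[15] (size 1, max 15) hi=[] (size 0) -> median=15
Step 2: insert 1 -> lo=[1] (size 1, max 1) hi=[15] (size 1, min 15) -> median=8
Step 3: insert 7 -> lo=[1, 7] (size 2, max 7) hi=[15] (size 1, min 15) -> median=7

Answer: 7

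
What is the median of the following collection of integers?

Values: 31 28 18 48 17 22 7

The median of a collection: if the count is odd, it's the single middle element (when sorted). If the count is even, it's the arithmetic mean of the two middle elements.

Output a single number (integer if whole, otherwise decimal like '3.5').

Step 1: insert 31 -> lo=[31] (size 1, max 31) hi=[] (size 0) -> median=31
Step 2: insert 28 -> lo=[28] (size 1, max 28) hi=[31] (size 1, min 31) -> median=29.5
Step 3: insert 18 -> lo=[18, 28] (size 2, max 28) hi=[31] (size 1, min 31) -> median=28
Step 4: insert 48 -> lo=[18, 28] (size 2, max 28) hi=[31, 48] (size 2, min 31) -> median=29.5
Step 5: insert 17 -> lo=[17, 18, 28] (size 3, max 28) hi=[31, 48] (size 2, min 31) -> median=28
Step 6: insert 22 -> lo=[17, 18, 22] (size 3, max 22) hi=[28, 31, 48] (size 3, min 28) -> median=25
Step 7: insert 7 -> lo=[7, 17, 18, 22] (size 4, max 22) hi=[28, 31, 48] (size 3, min 28) -> median=22

Answer: 22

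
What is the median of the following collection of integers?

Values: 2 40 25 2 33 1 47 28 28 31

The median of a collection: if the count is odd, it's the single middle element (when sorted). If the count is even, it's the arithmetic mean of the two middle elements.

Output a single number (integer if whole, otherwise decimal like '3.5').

Step 1: insert 2 -> lo=[2] (size 1, max 2) hi=[] (size 0) -> median=2
Step 2: insert 40 -> lo=[2] (size 1, max 2) hi=[40] (size 1, min 40) -> median=21
Step 3: insert 25 -> lo=[2, 25] (size 2, max 25) hi=[40] (size 1, min 40) -> median=25
Step 4: insert 2 -> lo=[2, 2] (size 2, max 2) hi=[25, 40] (size 2, min 25) -> median=13.5
Step 5: insert 33 -> lo=[2, 2, 25] (size 3, max 25) hi=[33, 40] (size 2, min 33) -> median=25
Step 6: insert 1 -> lo=[1, 2, 2] (size 3, max 2) hi=[25, 33, 40] (size 3, min 25) -> median=13.5
Step 7: insert 47 -> lo=[1, 2, 2, 25] (size 4, max 25) hi=[33, 40, 47] (size 3, min 33) -> median=25
Step 8: insert 28 -> lo=[1, 2, 2, 25] (size 4, max 25) hi=[28, 33, 40, 47] (size 4, min 28) -> median=26.5
Step 9: insert 28 -> lo=[1, 2, 2, 25, 28] (size 5, max 28) hi=[28, 33, 40, 47] (size 4, min 28) -> median=28
Step 10: insert 31 -> lo=[1, 2, 2, 25, 28] (size 5, max 28) hi=[28, 31, 33, 40, 47] (size 5, min 28) -> median=28

Answer: 28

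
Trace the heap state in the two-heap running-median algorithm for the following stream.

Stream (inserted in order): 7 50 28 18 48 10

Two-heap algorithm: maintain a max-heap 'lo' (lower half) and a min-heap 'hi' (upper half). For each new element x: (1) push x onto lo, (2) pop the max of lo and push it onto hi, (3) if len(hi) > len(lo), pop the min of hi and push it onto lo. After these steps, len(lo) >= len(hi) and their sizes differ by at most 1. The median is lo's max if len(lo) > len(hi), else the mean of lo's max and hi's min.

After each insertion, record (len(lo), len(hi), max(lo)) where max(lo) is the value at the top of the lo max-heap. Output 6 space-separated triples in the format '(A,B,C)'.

Step 1: insert 7 -> lo=[7] hi=[] -> (len(lo)=1, len(hi)=0, max(lo)=7)
Step 2: insert 50 -> lo=[7] hi=[50] -> (len(lo)=1, len(hi)=1, max(lo)=7)
Step 3: insert 28 -> lo=[7, 28] hi=[50] -> (len(lo)=2, len(hi)=1, max(lo)=28)
Step 4: insert 18 -> lo=[7, 18] hi=[28, 50] -> (len(lo)=2, len(hi)=2, max(lo)=18)
Step 5: insert 48 -> lo=[7, 18, 28] hi=[48, 50] -> (len(lo)=3, len(hi)=2, max(lo)=28)
Step 6: insert 10 -> lo=[7, 10, 18] hi=[28, 48, 50] -> (len(lo)=3, len(hi)=3, max(lo)=18)

Answer: (1,0,7) (1,1,7) (2,1,28) (2,2,18) (3,2,28) (3,3,18)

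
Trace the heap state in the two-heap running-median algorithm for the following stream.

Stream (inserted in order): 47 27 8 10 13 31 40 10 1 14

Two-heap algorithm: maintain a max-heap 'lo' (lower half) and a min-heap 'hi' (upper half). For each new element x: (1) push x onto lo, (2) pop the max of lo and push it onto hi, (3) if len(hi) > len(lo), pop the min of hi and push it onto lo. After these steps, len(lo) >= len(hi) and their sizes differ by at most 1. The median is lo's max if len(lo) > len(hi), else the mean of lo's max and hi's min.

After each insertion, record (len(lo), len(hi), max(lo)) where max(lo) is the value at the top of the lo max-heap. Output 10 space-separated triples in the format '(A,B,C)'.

Answer: (1,0,47) (1,1,27) (2,1,27) (2,2,10) (3,2,13) (3,3,13) (4,3,27) (4,4,13) (5,4,13) (5,5,13)

Derivation:
Step 1: insert 47 -> lo=[47] hi=[] -> (len(lo)=1, len(hi)=0, max(lo)=47)
Step 2: insert 27 -> lo=[27] hi=[47] -> (len(lo)=1, len(hi)=1, max(lo)=27)
Step 3: insert 8 -> lo=[8, 27] hi=[47] -> (len(lo)=2, len(hi)=1, max(lo)=27)
Step 4: insert 10 -> lo=[8, 10] hi=[27, 47] -> (len(lo)=2, len(hi)=2, max(lo)=10)
Step 5: insert 13 -> lo=[8, 10, 13] hi=[27, 47] -> (len(lo)=3, len(hi)=2, max(lo)=13)
Step 6: insert 31 -> lo=[8, 10, 13] hi=[27, 31, 47] -> (len(lo)=3, len(hi)=3, max(lo)=13)
Step 7: insert 40 -> lo=[8, 10, 13, 27] hi=[31, 40, 47] -> (len(lo)=4, len(hi)=3, max(lo)=27)
Step 8: insert 10 -> lo=[8, 10, 10, 13] hi=[27, 31, 40, 47] -> (len(lo)=4, len(hi)=4, max(lo)=13)
Step 9: insert 1 -> lo=[1, 8, 10, 10, 13] hi=[27, 31, 40, 47] -> (len(lo)=5, len(hi)=4, max(lo)=13)
Step 10: insert 14 -> lo=[1, 8, 10, 10, 13] hi=[14, 27, 31, 40, 47] -> (len(lo)=5, len(hi)=5, max(lo)=13)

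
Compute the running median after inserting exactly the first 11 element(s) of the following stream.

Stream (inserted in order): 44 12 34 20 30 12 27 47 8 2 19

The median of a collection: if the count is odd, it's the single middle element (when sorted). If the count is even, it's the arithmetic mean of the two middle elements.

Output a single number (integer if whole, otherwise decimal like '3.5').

Step 1: insert 44 -> lo=[44] (size 1, max 44) hi=[] (size 0) -> median=44
Step 2: insert 12 -> lo=[12] (size 1, max 12) hi=[44] (size 1, min 44) -> median=28
Step 3: insert 34 -> lo=[12, 34] (size 2, max 34) hi=[44] (size 1, min 44) -> median=34
Step 4: insert 20 -> lo=[12, 20] (size 2, max 20) hi=[34, 44] (size 2, min 34) -> median=27
Step 5: insert 30 -> lo=[12, 20, 30] (size 3, max 30) hi=[34, 44] (size 2, min 34) -> median=30
Step 6: insert 12 -> lo=[12, 12, 20] (size 3, max 20) hi=[30, 34, 44] (size 3, min 30) -> median=25
Step 7: insert 27 -> lo=[12, 12, 20, 27] (size 4, max 27) hi=[30, 34, 44] (size 3, min 30) -> median=27
Step 8: insert 47 -> lo=[12, 12, 20, 27] (size 4, max 27) hi=[30, 34, 44, 47] (size 4, min 30) -> median=28.5
Step 9: insert 8 -> lo=[8, 12, 12, 20, 27] (size 5, max 27) hi=[30, 34, 44, 47] (size 4, min 30) -> median=27
Step 10: insert 2 -> lo=[2, 8, 12, 12, 20] (size 5, max 20) hi=[27, 30, 34, 44, 47] (size 5, min 27) -> median=23.5
Step 11: insert 19 -> lo=[2, 8, 12, 12, 19, 20] (size 6, max 20) hi=[27, 30, 34, 44, 47] (size 5, min 27) -> median=20

Answer: 20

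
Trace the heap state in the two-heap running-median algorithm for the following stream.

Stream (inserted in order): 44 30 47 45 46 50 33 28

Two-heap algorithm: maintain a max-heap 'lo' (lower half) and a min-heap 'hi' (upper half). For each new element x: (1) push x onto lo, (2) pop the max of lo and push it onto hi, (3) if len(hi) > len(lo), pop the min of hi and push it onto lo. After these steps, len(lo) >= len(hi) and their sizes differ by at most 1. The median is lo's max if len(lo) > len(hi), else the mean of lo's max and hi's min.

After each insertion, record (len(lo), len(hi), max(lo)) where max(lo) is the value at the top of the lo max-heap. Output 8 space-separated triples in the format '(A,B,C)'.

Answer: (1,0,44) (1,1,30) (2,1,44) (2,2,44) (3,2,45) (3,3,45) (4,3,45) (4,4,44)

Derivation:
Step 1: insert 44 -> lo=[44] hi=[] -> (len(lo)=1, len(hi)=0, max(lo)=44)
Step 2: insert 30 -> lo=[30] hi=[44] -> (len(lo)=1, len(hi)=1, max(lo)=30)
Step 3: insert 47 -> lo=[30, 44] hi=[47] -> (len(lo)=2, len(hi)=1, max(lo)=44)
Step 4: insert 45 -> lo=[30, 44] hi=[45, 47] -> (len(lo)=2, len(hi)=2, max(lo)=44)
Step 5: insert 46 -> lo=[30, 44, 45] hi=[46, 47] -> (len(lo)=3, len(hi)=2, max(lo)=45)
Step 6: insert 50 -> lo=[30, 44, 45] hi=[46, 47, 50] -> (len(lo)=3, len(hi)=3, max(lo)=45)
Step 7: insert 33 -> lo=[30, 33, 44, 45] hi=[46, 47, 50] -> (len(lo)=4, len(hi)=3, max(lo)=45)
Step 8: insert 28 -> lo=[28, 30, 33, 44] hi=[45, 46, 47, 50] -> (len(lo)=4, len(hi)=4, max(lo)=44)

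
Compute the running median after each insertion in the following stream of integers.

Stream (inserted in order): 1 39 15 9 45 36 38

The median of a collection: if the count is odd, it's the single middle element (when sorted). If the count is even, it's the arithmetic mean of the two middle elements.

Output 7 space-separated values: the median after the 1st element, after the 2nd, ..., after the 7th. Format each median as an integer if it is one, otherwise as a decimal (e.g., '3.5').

Answer: 1 20 15 12 15 25.5 36

Derivation:
Step 1: insert 1 -> lo=[1] (size 1, max 1) hi=[] (size 0) -> median=1
Step 2: insert 39 -> lo=[1] (size 1, max 1) hi=[39] (size 1, min 39) -> median=20
Step 3: insert 15 -> lo=[1, 15] (size 2, max 15) hi=[39] (size 1, min 39) -> median=15
Step 4: insert 9 -> lo=[1, 9] (size 2, max 9) hi=[15, 39] (size 2, min 15) -> median=12
Step 5: insert 45 -> lo=[1, 9, 15] (size 3, max 15) hi=[39, 45] (size 2, min 39) -> median=15
Step 6: insert 36 -> lo=[1, 9, 15] (size 3, max 15) hi=[36, 39, 45] (size 3, min 36) -> median=25.5
Step 7: insert 38 -> lo=[1, 9, 15, 36] (size 4, max 36) hi=[38, 39, 45] (size 3, min 38) -> median=36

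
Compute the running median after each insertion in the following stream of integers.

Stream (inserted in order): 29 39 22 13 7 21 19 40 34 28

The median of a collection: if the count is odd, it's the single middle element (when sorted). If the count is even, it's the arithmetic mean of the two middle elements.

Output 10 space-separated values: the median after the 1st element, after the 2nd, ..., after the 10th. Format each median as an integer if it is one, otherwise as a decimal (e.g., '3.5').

Step 1: insert 29 -> lo=[29] (size 1, max 29) hi=[] (size 0) -> median=29
Step 2: insert 39 -> lo=[29] (size 1, max 29) hi=[39] (size 1, min 39) -> median=34
Step 3: insert 22 -> lo=[22, 29] (size 2, max 29) hi=[39] (size 1, min 39) -> median=29
Step 4: insert 13 -> lo=[13, 22] (size 2, max 22) hi=[29, 39] (size 2, min 29) -> median=25.5
Step 5: insert 7 -> lo=[7, 13, 22] (size 3, max 22) hi=[29, 39] (size 2, min 29) -> median=22
Step 6: insert 21 -> lo=[7, 13, 21] (size 3, max 21) hi=[22, 29, 39] (size 3, min 22) -> median=21.5
Step 7: insert 19 -> lo=[7, 13, 19, 21] (size 4, max 21) hi=[22, 29, 39] (size 3, min 22) -> median=21
Step 8: insert 40 -> lo=[7, 13, 19, 21] (size 4, max 21) hi=[22, 29, 39, 40] (size 4, min 22) -> median=21.5
Step 9: insert 34 -> lo=[7, 13, 19, 21, 22] (size 5, max 22) hi=[29, 34, 39, 40] (size 4, min 29) -> median=22
Step 10: insert 28 -> lo=[7, 13, 19, 21, 22] (size 5, max 22) hi=[28, 29, 34, 39, 40] (size 5, min 28) -> median=25

Answer: 29 34 29 25.5 22 21.5 21 21.5 22 25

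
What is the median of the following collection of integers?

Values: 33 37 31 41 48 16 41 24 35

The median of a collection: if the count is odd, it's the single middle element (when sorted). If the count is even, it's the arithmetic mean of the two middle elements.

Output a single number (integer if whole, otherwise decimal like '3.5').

Step 1: insert 33 -> lo=[33] (size 1, max 33) hi=[] (size 0) -> median=33
Step 2: insert 37 -> lo=[33] (size 1, max 33) hi=[37] (size 1, min 37) -> median=35
Step 3: insert 31 -> lo=[31, 33] (size 2, max 33) hi=[37] (size 1, min 37) -> median=33
Step 4: insert 41 -> lo=[31, 33] (size 2, max 33) hi=[37, 41] (size 2, min 37) -> median=35
Step 5: insert 48 -> lo=[31, 33, 37] (size 3, max 37) hi=[41, 48] (size 2, min 41) -> median=37
Step 6: insert 16 -> lo=[16, 31, 33] (size 3, max 33) hi=[37, 41, 48] (size 3, min 37) -> median=35
Step 7: insert 41 -> lo=[16, 31, 33, 37] (size 4, max 37) hi=[41, 41, 48] (size 3, min 41) -> median=37
Step 8: insert 24 -> lo=[16, 24, 31, 33] (size 4, max 33) hi=[37, 41, 41, 48] (size 4, min 37) -> median=35
Step 9: insert 35 -> lo=[16, 24, 31, 33, 35] (size 5, max 35) hi=[37, 41, 41, 48] (size 4, min 37) -> median=35

Answer: 35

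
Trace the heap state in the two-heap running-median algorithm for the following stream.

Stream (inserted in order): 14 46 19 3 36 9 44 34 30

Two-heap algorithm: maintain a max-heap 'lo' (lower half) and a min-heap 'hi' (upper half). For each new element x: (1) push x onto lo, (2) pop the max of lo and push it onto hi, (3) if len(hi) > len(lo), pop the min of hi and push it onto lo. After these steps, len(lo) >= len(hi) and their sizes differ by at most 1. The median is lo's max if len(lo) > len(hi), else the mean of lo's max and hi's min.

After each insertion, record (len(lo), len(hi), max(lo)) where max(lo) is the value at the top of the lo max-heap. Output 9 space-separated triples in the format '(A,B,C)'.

Step 1: insert 14 -> lo=[14] hi=[] -> (len(lo)=1, len(hi)=0, max(lo)=14)
Step 2: insert 46 -> lo=[14] hi=[46] -> (len(lo)=1, len(hi)=1, max(lo)=14)
Step 3: insert 19 -> lo=[14, 19] hi=[46] -> (len(lo)=2, len(hi)=1, max(lo)=19)
Step 4: insert 3 -> lo=[3, 14] hi=[19, 46] -> (len(lo)=2, len(hi)=2, max(lo)=14)
Step 5: insert 36 -> lo=[3, 14, 19] hi=[36, 46] -> (len(lo)=3, len(hi)=2, max(lo)=19)
Step 6: insert 9 -> lo=[3, 9, 14] hi=[19, 36, 46] -> (len(lo)=3, len(hi)=3, max(lo)=14)
Step 7: insert 44 -> lo=[3, 9, 14, 19] hi=[36, 44, 46] -> (len(lo)=4, len(hi)=3, max(lo)=19)
Step 8: insert 34 -> lo=[3, 9, 14, 19] hi=[34, 36, 44, 46] -> (len(lo)=4, len(hi)=4, max(lo)=19)
Step 9: insert 30 -> lo=[3, 9, 14, 19, 30] hi=[34, 36, 44, 46] -> (len(lo)=5, len(hi)=4, max(lo)=30)

Answer: (1,0,14) (1,1,14) (2,1,19) (2,2,14) (3,2,19) (3,3,14) (4,3,19) (4,4,19) (5,4,30)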